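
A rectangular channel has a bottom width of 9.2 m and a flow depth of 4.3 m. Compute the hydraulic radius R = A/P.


For a rectangular section:
Flow area A = b * y = 9.2 * 4.3 = 39.56 m^2.
Wetted perimeter P = b + 2y = 9.2 + 2*4.3 = 17.8 m.
Hydraulic radius R = A/P = 39.56 / 17.8 = 2.2225 m.

2.2225


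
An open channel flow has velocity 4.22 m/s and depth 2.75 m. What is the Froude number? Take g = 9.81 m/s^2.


The Froude number is defined as Fr = V / sqrt(g*y).
g*y = 9.81 * 2.75 = 26.9775.
sqrt(g*y) = sqrt(26.9775) = 5.194.
Fr = 4.22 / 5.194 = 0.8125.

0.8125


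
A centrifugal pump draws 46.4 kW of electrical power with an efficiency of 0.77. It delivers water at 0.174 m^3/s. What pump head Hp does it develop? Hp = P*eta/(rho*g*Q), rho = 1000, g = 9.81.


Pump head formula: Hp = P * eta / (rho * g * Q).
Numerator: P * eta = 46.4 * 1000 * 0.77 = 35728.0 W.
Denominator: rho * g * Q = 1000 * 9.81 * 0.174 = 1706.94.
Hp = 35728.0 / 1706.94 = 20.93 m.

20.93


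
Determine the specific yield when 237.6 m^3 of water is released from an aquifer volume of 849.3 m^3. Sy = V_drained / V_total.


Specific yield Sy = Volume drained / Total volume.
Sy = 237.6 / 849.3
   = 0.2798.

0.2798


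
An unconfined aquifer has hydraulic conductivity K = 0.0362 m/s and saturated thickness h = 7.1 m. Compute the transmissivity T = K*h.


Transmissivity is defined as T = K * h.
T = 0.0362 * 7.1
  = 0.257 m^2/s.

0.257


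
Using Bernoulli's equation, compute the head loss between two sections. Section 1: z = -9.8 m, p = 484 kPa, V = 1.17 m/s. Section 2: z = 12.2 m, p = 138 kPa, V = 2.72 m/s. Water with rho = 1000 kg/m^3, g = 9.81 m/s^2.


Total head at each section: H = z + p/(rho*g) + V^2/(2g).
H1 = -9.8 + 484*1000/(1000*9.81) + 1.17^2/(2*9.81)
   = -9.8 + 49.337 + 0.0698
   = 39.607 m.
H2 = 12.2 + 138*1000/(1000*9.81) + 2.72^2/(2*9.81)
   = 12.2 + 14.067 + 0.3771
   = 26.644 m.
h_L = H1 - H2 = 39.607 - 26.644 = 12.963 m.

12.963


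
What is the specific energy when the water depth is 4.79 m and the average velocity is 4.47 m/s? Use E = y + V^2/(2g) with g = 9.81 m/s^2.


Specific energy E = y + V^2/(2g).
Velocity head = V^2/(2g) = 4.47^2 / (2*9.81) = 19.9809 / 19.62 = 1.0184 m.
E = 4.79 + 1.0184 = 5.8084 m.

5.8084


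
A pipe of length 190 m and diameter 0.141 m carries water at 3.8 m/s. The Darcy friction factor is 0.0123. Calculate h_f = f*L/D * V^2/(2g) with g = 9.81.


Darcy-Weisbach equation: h_f = f * (L/D) * V^2/(2g).
f * L/D = 0.0123 * 190/0.141 = 16.5745.
V^2/(2g) = 3.8^2 / (2*9.81) = 14.44 / 19.62 = 0.736 m.
h_f = 16.5745 * 0.736 = 12.199 m.

12.199


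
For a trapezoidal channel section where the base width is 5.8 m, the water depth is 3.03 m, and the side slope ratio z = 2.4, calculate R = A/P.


For a trapezoidal section with side slope z:
A = (b + z*y)*y = (5.8 + 2.4*3.03)*3.03 = 39.608 m^2.
P = b + 2*y*sqrt(1 + z^2) = 5.8 + 2*3.03*sqrt(1 + 2.4^2) = 21.556 m.
R = A/P = 39.608 / 21.556 = 1.8375 m.

1.8375


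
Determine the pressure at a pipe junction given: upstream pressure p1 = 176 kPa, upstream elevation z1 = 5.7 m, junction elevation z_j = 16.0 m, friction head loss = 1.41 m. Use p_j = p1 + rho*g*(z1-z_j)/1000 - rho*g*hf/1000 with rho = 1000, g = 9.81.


Junction pressure: p_j = p1 + rho*g*(z1 - z_j)/1000 - rho*g*hf/1000.
Elevation term = 1000*9.81*(5.7 - 16.0)/1000 = -101.043 kPa.
Friction term = 1000*9.81*1.41/1000 = 13.832 kPa.
p_j = 176 + -101.043 - 13.832 = 61.12 kPa.

61.12


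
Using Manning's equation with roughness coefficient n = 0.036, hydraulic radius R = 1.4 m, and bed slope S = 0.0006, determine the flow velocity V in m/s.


Manning's equation gives V = (1/n) * R^(2/3) * S^(1/2).
First, compute R^(2/3) = 1.4^(2/3) = 1.2515.
Next, S^(1/2) = 0.0006^(1/2) = 0.024495.
Then 1/n = 1/0.036 = 27.78.
V = 27.78 * 1.2515 * 0.024495 = 0.8515 m/s.

0.8515


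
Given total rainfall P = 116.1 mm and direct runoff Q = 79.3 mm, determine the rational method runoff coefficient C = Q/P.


The runoff coefficient C = runoff depth / rainfall depth.
C = 79.3 / 116.1
  = 0.683.

0.683


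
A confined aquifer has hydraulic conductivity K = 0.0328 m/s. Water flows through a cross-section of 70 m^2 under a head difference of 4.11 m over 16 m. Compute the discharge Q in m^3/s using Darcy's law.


Darcy's law: Q = K * A * i, where i = dh/L.
Hydraulic gradient i = 4.11 / 16 = 0.256875.
Q = 0.0328 * 70 * 0.256875
  = 0.5898 m^3/s.

0.5898


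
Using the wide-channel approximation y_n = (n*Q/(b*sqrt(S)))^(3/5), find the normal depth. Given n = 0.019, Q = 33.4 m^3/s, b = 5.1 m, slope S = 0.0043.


We use the wide-channel approximation y_n = (n*Q/(b*sqrt(S)))^(3/5).
sqrt(S) = sqrt(0.0043) = 0.065574.
Numerator: n*Q = 0.019 * 33.4 = 0.6346.
Denominator: b*sqrt(S) = 5.1 * 0.065574 = 0.334427.
arg = 1.8976.
y_n = 1.8976^(3/5) = 1.4686 m.

1.4686


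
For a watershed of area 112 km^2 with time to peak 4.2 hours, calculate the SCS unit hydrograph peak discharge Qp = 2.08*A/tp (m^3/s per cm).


SCS formula: Qp = 2.08 * A / tp.
Qp = 2.08 * 112 / 4.2
   = 232.96 / 4.2
   = 55.47 m^3/s per cm.

55.47


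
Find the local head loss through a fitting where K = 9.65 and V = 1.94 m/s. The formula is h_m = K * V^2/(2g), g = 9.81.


Minor loss formula: h_m = K * V^2/(2g).
V^2 = 1.94^2 = 3.7636.
V^2/(2g) = 3.7636 / 19.62 = 0.1918 m.
h_m = 9.65 * 0.1918 = 1.8511 m.

1.8511


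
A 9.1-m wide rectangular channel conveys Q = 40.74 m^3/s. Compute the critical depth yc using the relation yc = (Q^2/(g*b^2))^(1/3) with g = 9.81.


Using yc = (Q^2 / (g * b^2))^(1/3):
Q^2 = 40.74^2 = 1659.75.
g * b^2 = 9.81 * 9.1^2 = 9.81 * 82.81 = 812.37.
Q^2 / (g*b^2) = 1659.75 / 812.37 = 2.0431.
yc = 2.0431^(1/3) = 1.2689 m.

1.2689


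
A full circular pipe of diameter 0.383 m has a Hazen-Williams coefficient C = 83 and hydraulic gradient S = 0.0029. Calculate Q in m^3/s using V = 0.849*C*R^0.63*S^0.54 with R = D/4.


For a full circular pipe, R = D/4 = 0.383/4 = 0.0958 m.
V = 0.849 * 83 * 0.0958^0.63 * 0.0029^0.54
  = 0.849 * 83 * 0.228096 * 0.042628
  = 0.6852 m/s.
Pipe area A = pi*D^2/4 = pi*0.383^2/4 = 0.1152 m^2.
Q = A * V = 0.1152 * 0.6852 = 0.0789 m^3/s.

0.0789


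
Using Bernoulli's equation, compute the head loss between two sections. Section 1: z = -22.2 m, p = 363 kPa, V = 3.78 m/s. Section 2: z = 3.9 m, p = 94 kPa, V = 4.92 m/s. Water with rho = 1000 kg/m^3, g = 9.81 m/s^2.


Total head at each section: H = z + p/(rho*g) + V^2/(2g).
H1 = -22.2 + 363*1000/(1000*9.81) + 3.78^2/(2*9.81)
   = -22.2 + 37.003 + 0.7283
   = 15.531 m.
H2 = 3.9 + 94*1000/(1000*9.81) + 4.92^2/(2*9.81)
   = 3.9 + 9.582 + 1.2338
   = 14.716 m.
h_L = H1 - H2 = 15.531 - 14.716 = 0.815 m.

0.815


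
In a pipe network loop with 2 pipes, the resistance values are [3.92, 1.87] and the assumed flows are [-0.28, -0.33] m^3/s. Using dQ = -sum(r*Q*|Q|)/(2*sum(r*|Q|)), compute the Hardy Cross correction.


Numerator terms (r*Q*|Q|): 3.92*-0.28*|-0.28| = -0.3073; 1.87*-0.33*|-0.33| = -0.2036.
Sum of numerator = -0.511.
Denominator terms (r*|Q|): 3.92*|-0.28| = 1.0976; 1.87*|-0.33| = 0.6171.
2 * sum of denominator = 2 * 1.7147 = 3.4294.
dQ = --0.511 / 3.4294 = 0.149 m^3/s.

0.149


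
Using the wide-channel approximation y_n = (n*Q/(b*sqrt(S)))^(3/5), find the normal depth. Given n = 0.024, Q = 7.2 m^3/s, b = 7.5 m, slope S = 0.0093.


We use the wide-channel approximation y_n = (n*Q/(b*sqrt(S)))^(3/5).
sqrt(S) = sqrt(0.0093) = 0.096437.
Numerator: n*Q = 0.024 * 7.2 = 0.1728.
Denominator: b*sqrt(S) = 7.5 * 0.096437 = 0.723278.
arg = 0.2389.
y_n = 0.2389^(3/5) = 0.4236 m.

0.4236


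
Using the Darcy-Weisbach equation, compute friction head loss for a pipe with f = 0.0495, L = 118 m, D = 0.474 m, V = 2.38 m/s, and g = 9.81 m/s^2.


Darcy-Weisbach equation: h_f = f * (L/D) * V^2/(2g).
f * L/D = 0.0495 * 118/0.474 = 12.3228.
V^2/(2g) = 2.38^2 / (2*9.81) = 5.6644 / 19.62 = 0.2887 m.
h_f = 12.3228 * 0.2887 = 3.558 m.

3.558


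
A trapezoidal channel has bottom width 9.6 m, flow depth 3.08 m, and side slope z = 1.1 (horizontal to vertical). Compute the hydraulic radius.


For a trapezoidal section with side slope z:
A = (b + z*y)*y = (9.6 + 1.1*3.08)*3.08 = 40.003 m^2.
P = b + 2*y*sqrt(1 + z^2) = 9.6 + 2*3.08*sqrt(1 + 1.1^2) = 18.757 m.
R = A/P = 40.003 / 18.757 = 2.1326 m.

2.1326


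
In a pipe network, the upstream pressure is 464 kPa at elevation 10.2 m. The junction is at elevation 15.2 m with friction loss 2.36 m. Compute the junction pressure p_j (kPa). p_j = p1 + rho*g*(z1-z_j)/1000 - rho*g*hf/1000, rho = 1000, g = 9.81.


Junction pressure: p_j = p1 + rho*g*(z1 - z_j)/1000 - rho*g*hf/1000.
Elevation term = 1000*9.81*(10.2 - 15.2)/1000 = -49.05 kPa.
Friction term = 1000*9.81*2.36/1000 = 23.152 kPa.
p_j = 464 + -49.05 - 23.152 = 391.8 kPa.

391.8


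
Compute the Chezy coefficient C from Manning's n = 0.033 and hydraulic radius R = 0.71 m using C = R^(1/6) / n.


The Chezy coefficient relates to Manning's n through C = R^(1/6) / n.
R^(1/6) = 0.71^(1/6) = 0.944517.
C = 0.944517 / 0.033 = 28.62 m^(1/2)/s.

28.62


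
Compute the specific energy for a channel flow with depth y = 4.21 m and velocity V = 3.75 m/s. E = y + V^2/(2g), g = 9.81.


Specific energy E = y + V^2/(2g).
Velocity head = V^2/(2g) = 3.75^2 / (2*9.81) = 14.0625 / 19.62 = 0.7167 m.
E = 4.21 + 0.7167 = 4.9267 m.

4.9267


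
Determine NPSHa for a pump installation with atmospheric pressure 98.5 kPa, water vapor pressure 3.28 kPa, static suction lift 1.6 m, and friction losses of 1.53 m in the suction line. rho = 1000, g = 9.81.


NPSHa = p_atm/(rho*g) - z_s - hf_s - p_vap/(rho*g).
p_atm/(rho*g) = 98.5*1000 / (1000*9.81) = 10.041 m.
p_vap/(rho*g) = 3.28*1000 / (1000*9.81) = 0.334 m.
NPSHa = 10.041 - 1.6 - 1.53 - 0.334
      = 6.58 m.

6.58


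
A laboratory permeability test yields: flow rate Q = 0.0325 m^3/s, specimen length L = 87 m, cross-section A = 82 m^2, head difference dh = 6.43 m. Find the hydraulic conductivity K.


From K = Q*L / (A*dh):
Numerator: Q*L = 0.0325 * 87 = 2.8275.
Denominator: A*dh = 82 * 6.43 = 527.26.
K = 2.8275 / 527.26 = 0.005363 m/s.

0.005363


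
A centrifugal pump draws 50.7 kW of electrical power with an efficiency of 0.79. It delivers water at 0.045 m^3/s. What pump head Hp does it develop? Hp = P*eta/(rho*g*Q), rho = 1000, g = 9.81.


Pump head formula: Hp = P * eta / (rho * g * Q).
Numerator: P * eta = 50.7 * 1000 * 0.79 = 40053.0 W.
Denominator: rho * g * Q = 1000 * 9.81 * 0.045 = 441.45.
Hp = 40053.0 / 441.45 = 90.73 m.

90.73


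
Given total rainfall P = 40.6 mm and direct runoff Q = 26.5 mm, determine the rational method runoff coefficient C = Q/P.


The runoff coefficient C = runoff depth / rainfall depth.
C = 26.5 / 40.6
  = 0.6527.

0.6527


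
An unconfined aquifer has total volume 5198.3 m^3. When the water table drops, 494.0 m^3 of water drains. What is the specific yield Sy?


Specific yield Sy = Volume drained / Total volume.
Sy = 494.0 / 5198.3
   = 0.095.

0.095


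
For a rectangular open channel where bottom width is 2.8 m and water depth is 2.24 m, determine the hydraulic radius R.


For a rectangular section:
Flow area A = b * y = 2.8 * 2.24 = 6.27 m^2.
Wetted perimeter P = b + 2y = 2.8 + 2*2.24 = 7.28 m.
Hydraulic radius R = A/P = 6.27 / 7.28 = 0.8615 m.

0.8615


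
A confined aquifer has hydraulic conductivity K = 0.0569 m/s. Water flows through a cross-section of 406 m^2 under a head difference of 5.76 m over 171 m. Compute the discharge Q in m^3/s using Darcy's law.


Darcy's law: Q = K * A * i, where i = dh/L.
Hydraulic gradient i = 5.76 / 171 = 0.033684.
Q = 0.0569 * 406 * 0.033684
  = 0.7782 m^3/s.

0.7782


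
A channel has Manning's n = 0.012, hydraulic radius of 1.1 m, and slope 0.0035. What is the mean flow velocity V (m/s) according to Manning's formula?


Manning's equation gives V = (1/n) * R^(2/3) * S^(1/2).
First, compute R^(2/3) = 1.1^(2/3) = 1.0656.
Next, S^(1/2) = 0.0035^(1/2) = 0.059161.
Then 1/n = 1/0.012 = 83.33.
V = 83.33 * 1.0656 * 0.059161 = 5.2535 m/s.

5.2535


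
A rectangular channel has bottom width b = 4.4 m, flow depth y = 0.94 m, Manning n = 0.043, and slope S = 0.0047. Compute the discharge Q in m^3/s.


For a rectangular channel, the cross-sectional area A = b * y = 4.4 * 0.94 = 4.14 m^2.
The wetted perimeter P = b + 2y = 4.4 + 2*0.94 = 6.28 m.
Hydraulic radius R = A/P = 4.14/6.28 = 0.6586 m.
Velocity V = (1/n)*R^(2/3)*S^(1/2) = (1/0.043)*0.6586^(2/3)*0.0047^(1/2) = 1.2069 m/s.
Discharge Q = A * V = 4.14 * 1.2069 = 4.992 m^3/s.

4.992


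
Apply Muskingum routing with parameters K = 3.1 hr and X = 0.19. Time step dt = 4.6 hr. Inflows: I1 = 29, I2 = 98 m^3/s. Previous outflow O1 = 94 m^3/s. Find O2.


Muskingum coefficients:
denom = 2*K*(1-X) + dt = 2*3.1*(1-0.19) + 4.6 = 9.622.
C0 = (dt - 2*K*X)/denom = (4.6 - 2*3.1*0.19)/9.622 = 0.3556.
C1 = (dt + 2*K*X)/denom = (4.6 + 2*3.1*0.19)/9.622 = 0.6005.
C2 = (2*K*(1-X) - dt)/denom = 0.0439.
O2 = C0*I2 + C1*I1 + C2*O1
   = 0.3556*98 + 0.6005*29 + 0.0439*94
   = 56.39 m^3/s.

56.39


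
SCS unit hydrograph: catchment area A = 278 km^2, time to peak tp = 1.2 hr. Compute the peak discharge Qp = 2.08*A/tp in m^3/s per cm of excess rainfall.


SCS formula: Qp = 2.08 * A / tp.
Qp = 2.08 * 278 / 1.2
   = 578.24 / 1.2
   = 481.87 m^3/s per cm.

481.87


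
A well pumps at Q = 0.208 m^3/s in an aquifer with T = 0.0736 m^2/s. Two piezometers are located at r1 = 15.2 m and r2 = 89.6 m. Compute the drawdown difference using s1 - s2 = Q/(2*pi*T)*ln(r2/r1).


Thiem equation: s1 - s2 = Q/(2*pi*T) * ln(r2/r1).
ln(r2/r1) = ln(89.6/15.2) = 1.7741.
Q/(2*pi*T) = 0.208 / (2*pi*0.0736) = 0.208 / 0.4624 = 0.4498.
s1 - s2 = 0.4498 * 1.7741 = 0.7979 m.

0.7979


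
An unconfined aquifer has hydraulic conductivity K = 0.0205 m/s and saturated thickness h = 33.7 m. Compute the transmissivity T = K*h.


Transmissivity is defined as T = K * h.
T = 0.0205 * 33.7
  = 0.6909 m^2/s.

0.6909


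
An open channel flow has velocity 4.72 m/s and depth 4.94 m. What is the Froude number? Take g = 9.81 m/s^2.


The Froude number is defined as Fr = V / sqrt(g*y).
g*y = 9.81 * 4.94 = 48.4614.
sqrt(g*y) = sqrt(48.4614) = 6.9614.
Fr = 4.72 / 6.9614 = 0.678.

0.678


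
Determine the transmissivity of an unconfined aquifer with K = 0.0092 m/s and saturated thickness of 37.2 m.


Transmissivity is defined as T = K * h.
T = 0.0092 * 37.2
  = 0.3422 m^2/s.

0.3422


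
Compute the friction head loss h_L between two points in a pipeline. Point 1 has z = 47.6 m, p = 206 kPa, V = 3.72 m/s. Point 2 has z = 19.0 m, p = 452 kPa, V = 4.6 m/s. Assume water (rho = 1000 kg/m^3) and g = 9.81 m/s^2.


Total head at each section: H = z + p/(rho*g) + V^2/(2g).
H1 = 47.6 + 206*1000/(1000*9.81) + 3.72^2/(2*9.81)
   = 47.6 + 20.999 + 0.7053
   = 69.304 m.
H2 = 19.0 + 452*1000/(1000*9.81) + 4.6^2/(2*9.81)
   = 19.0 + 46.075 + 1.0785
   = 66.154 m.
h_L = H1 - H2 = 69.304 - 66.154 = 3.15 m.

3.15


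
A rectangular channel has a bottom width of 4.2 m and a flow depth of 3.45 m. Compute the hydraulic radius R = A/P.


For a rectangular section:
Flow area A = b * y = 4.2 * 3.45 = 14.49 m^2.
Wetted perimeter P = b + 2y = 4.2 + 2*3.45 = 11.1 m.
Hydraulic radius R = A/P = 14.49 / 11.1 = 1.3054 m.

1.3054


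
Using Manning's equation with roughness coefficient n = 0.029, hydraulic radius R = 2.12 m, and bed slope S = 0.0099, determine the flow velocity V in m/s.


Manning's equation gives V = (1/n) * R^(2/3) * S^(1/2).
First, compute R^(2/3) = 2.12^(2/3) = 1.6503.
Next, S^(1/2) = 0.0099^(1/2) = 0.099499.
Then 1/n = 1/0.029 = 34.48.
V = 34.48 * 1.6503 * 0.099499 = 5.6621 m/s.

5.6621


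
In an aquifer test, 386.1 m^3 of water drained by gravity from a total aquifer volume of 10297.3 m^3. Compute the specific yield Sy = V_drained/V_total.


Specific yield Sy = Volume drained / Total volume.
Sy = 386.1 / 10297.3
   = 0.0375.

0.0375


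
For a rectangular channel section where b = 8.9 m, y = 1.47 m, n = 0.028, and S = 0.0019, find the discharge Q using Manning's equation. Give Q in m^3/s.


For a rectangular channel, the cross-sectional area A = b * y = 8.9 * 1.47 = 13.08 m^2.
The wetted perimeter P = b + 2y = 8.9 + 2*1.47 = 11.84 m.
Hydraulic radius R = A/P = 13.08/11.84 = 1.105 m.
Velocity V = (1/n)*R^(2/3)*S^(1/2) = (1/0.028)*1.105^(2/3)*0.0019^(1/2) = 1.6639 m/s.
Discharge Q = A * V = 13.08 * 1.6639 = 21.769 m^3/s.

21.769


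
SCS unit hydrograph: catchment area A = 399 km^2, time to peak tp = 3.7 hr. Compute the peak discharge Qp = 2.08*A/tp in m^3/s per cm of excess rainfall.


SCS formula: Qp = 2.08 * A / tp.
Qp = 2.08 * 399 / 3.7
   = 829.92 / 3.7
   = 224.3 m^3/s per cm.

224.3


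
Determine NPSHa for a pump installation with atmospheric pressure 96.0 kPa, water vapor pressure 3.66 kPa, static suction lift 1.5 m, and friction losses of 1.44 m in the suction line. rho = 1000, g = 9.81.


NPSHa = p_atm/(rho*g) - z_s - hf_s - p_vap/(rho*g).
p_atm/(rho*g) = 96.0*1000 / (1000*9.81) = 9.786 m.
p_vap/(rho*g) = 3.66*1000 / (1000*9.81) = 0.373 m.
NPSHa = 9.786 - 1.5 - 1.44 - 0.373
      = 6.47 m.

6.47


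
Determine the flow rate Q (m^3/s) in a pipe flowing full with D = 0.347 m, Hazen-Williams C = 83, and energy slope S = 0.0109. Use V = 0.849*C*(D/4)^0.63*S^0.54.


For a full circular pipe, R = D/4 = 0.347/4 = 0.0867 m.
V = 0.849 * 83 * 0.0867^0.63 * 0.0109^0.54
  = 0.849 * 83 * 0.214343 * 0.087139
  = 1.3162 m/s.
Pipe area A = pi*D^2/4 = pi*0.347^2/4 = 0.0946 m^2.
Q = A * V = 0.0946 * 1.3162 = 0.1245 m^3/s.

0.1245


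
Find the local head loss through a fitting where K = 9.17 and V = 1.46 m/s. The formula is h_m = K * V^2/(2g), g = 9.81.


Minor loss formula: h_m = K * V^2/(2g).
V^2 = 1.46^2 = 2.1316.
V^2/(2g) = 2.1316 / 19.62 = 0.1086 m.
h_m = 9.17 * 0.1086 = 0.9963 m.

0.9963


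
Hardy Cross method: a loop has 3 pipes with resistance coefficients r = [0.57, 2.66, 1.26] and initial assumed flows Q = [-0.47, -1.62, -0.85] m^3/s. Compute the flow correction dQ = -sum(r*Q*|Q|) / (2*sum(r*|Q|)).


Numerator terms (r*Q*|Q|): 0.57*-0.47*|-0.47| = -0.1259; 2.66*-1.62*|-1.62| = -6.9809; 1.26*-0.85*|-0.85| = -0.9103.
Sum of numerator = -8.0172.
Denominator terms (r*|Q|): 0.57*|-0.47| = 0.2679; 2.66*|-1.62| = 4.3092; 1.26*|-0.85| = 1.071.
2 * sum of denominator = 2 * 5.6481 = 11.2962.
dQ = --8.0172 / 11.2962 = 0.7097 m^3/s.

0.7097


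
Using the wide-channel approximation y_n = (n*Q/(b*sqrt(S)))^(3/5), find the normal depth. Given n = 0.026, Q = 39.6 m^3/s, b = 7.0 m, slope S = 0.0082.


We use the wide-channel approximation y_n = (n*Q/(b*sqrt(S)))^(3/5).
sqrt(S) = sqrt(0.0082) = 0.090554.
Numerator: n*Q = 0.026 * 39.6 = 1.0296.
Denominator: b*sqrt(S) = 7.0 * 0.090554 = 0.633878.
arg = 1.6243.
y_n = 1.6243^(3/5) = 1.3378 m.

1.3378


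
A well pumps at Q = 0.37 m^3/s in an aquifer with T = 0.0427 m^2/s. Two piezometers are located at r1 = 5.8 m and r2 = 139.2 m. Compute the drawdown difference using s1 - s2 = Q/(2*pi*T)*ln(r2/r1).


Thiem equation: s1 - s2 = Q/(2*pi*T) * ln(r2/r1).
ln(r2/r1) = ln(139.2/5.8) = 3.1781.
Q/(2*pi*T) = 0.37 / (2*pi*0.0427) = 0.37 / 0.2683 = 1.3791.
s1 - s2 = 1.3791 * 3.1781 = 4.3828 m.

4.3828


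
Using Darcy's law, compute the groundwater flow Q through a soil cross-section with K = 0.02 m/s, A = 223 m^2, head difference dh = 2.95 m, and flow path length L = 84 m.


Darcy's law: Q = K * A * i, where i = dh/L.
Hydraulic gradient i = 2.95 / 84 = 0.035119.
Q = 0.02 * 223 * 0.035119
  = 0.1566 m^3/s.

0.1566


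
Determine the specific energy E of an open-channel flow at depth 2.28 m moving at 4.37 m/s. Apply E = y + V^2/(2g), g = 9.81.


Specific energy E = y + V^2/(2g).
Velocity head = V^2/(2g) = 4.37^2 / (2*9.81) = 19.0969 / 19.62 = 0.9733 m.
E = 2.28 + 0.9733 = 3.2533 m.

3.2533


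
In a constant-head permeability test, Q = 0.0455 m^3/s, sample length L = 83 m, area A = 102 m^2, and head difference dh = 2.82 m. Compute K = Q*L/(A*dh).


From K = Q*L / (A*dh):
Numerator: Q*L = 0.0455 * 83 = 3.7765.
Denominator: A*dh = 102 * 2.82 = 287.64.
K = 3.7765 / 287.64 = 0.013129 m/s.

0.013129


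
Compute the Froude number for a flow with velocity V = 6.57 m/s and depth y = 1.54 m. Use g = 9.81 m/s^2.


The Froude number is defined as Fr = V / sqrt(g*y).
g*y = 9.81 * 1.54 = 15.1074.
sqrt(g*y) = sqrt(15.1074) = 3.8868.
Fr = 6.57 / 3.8868 = 1.6903.

1.6903


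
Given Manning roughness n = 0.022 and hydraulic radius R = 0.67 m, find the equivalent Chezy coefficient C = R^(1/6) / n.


The Chezy coefficient relates to Manning's n through C = R^(1/6) / n.
R^(1/6) = 0.67^(1/6) = 0.935433.
C = 0.935433 / 0.022 = 42.52 m^(1/2)/s.

42.52


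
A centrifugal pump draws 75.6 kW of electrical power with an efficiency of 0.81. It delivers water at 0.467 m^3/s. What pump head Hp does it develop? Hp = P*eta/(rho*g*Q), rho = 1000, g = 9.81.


Pump head formula: Hp = P * eta / (rho * g * Q).
Numerator: P * eta = 75.6 * 1000 * 0.81 = 61236.0 W.
Denominator: rho * g * Q = 1000 * 9.81 * 0.467 = 4581.27.
Hp = 61236.0 / 4581.27 = 13.37 m.

13.37


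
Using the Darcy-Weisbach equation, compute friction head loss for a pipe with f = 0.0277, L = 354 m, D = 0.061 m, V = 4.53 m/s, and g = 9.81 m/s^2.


Darcy-Weisbach equation: h_f = f * (L/D) * V^2/(2g).
f * L/D = 0.0277 * 354/0.061 = 160.7508.
V^2/(2g) = 4.53^2 / (2*9.81) = 20.5209 / 19.62 = 1.0459 m.
h_f = 160.7508 * 1.0459 = 168.132 m.

168.132


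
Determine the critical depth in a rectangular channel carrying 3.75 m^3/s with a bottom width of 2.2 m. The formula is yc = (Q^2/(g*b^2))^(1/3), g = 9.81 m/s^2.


Using yc = (Q^2 / (g * b^2))^(1/3):
Q^2 = 3.75^2 = 14.06.
g * b^2 = 9.81 * 2.2^2 = 9.81 * 4.84 = 47.48.
Q^2 / (g*b^2) = 14.06 / 47.48 = 0.2961.
yc = 0.2961^(1/3) = 0.6666 m.

0.6666


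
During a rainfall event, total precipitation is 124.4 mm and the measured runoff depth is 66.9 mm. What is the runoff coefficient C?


The runoff coefficient C = runoff depth / rainfall depth.
C = 66.9 / 124.4
  = 0.5378.

0.5378


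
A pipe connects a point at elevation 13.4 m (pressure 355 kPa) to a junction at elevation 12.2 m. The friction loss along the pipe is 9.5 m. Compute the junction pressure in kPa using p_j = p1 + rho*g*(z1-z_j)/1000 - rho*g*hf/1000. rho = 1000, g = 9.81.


Junction pressure: p_j = p1 + rho*g*(z1 - z_j)/1000 - rho*g*hf/1000.
Elevation term = 1000*9.81*(13.4 - 12.2)/1000 = 11.772 kPa.
Friction term = 1000*9.81*9.5/1000 = 93.195 kPa.
p_j = 355 + 11.772 - 93.195 = 273.58 kPa.

273.58


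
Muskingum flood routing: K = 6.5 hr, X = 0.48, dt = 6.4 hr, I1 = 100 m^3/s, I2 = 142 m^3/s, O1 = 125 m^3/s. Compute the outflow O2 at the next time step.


Muskingum coefficients:
denom = 2*K*(1-X) + dt = 2*6.5*(1-0.48) + 6.4 = 13.16.
C0 = (dt - 2*K*X)/denom = (6.4 - 2*6.5*0.48)/13.16 = 0.0122.
C1 = (dt + 2*K*X)/denom = (6.4 + 2*6.5*0.48)/13.16 = 0.9605.
C2 = (2*K*(1-X) - dt)/denom = 0.0274.
O2 = C0*I2 + C1*I1 + C2*O1
   = 0.0122*142 + 0.9605*100 + 0.0274*125
   = 101.19 m^3/s.

101.19


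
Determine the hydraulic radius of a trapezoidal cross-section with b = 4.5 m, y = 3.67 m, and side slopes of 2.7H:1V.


For a trapezoidal section with side slope z:
A = (b + z*y)*y = (4.5 + 2.7*3.67)*3.67 = 52.881 m^2.
P = b + 2*y*sqrt(1 + z^2) = 4.5 + 2*3.67*sqrt(1 + 2.7^2) = 25.634 m.
R = A/P = 52.881 / 25.634 = 2.063 m.

2.063


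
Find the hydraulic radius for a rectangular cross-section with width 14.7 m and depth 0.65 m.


For a rectangular section:
Flow area A = b * y = 14.7 * 0.65 = 9.55 m^2.
Wetted perimeter P = b + 2y = 14.7 + 2*0.65 = 16.0 m.
Hydraulic radius R = A/P = 9.55 / 16.0 = 0.5972 m.

0.5972


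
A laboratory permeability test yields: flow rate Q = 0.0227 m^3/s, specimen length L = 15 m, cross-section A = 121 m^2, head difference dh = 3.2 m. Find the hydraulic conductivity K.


From K = Q*L / (A*dh):
Numerator: Q*L = 0.0227 * 15 = 0.3405.
Denominator: A*dh = 121 * 3.2 = 387.2.
K = 0.3405 / 387.2 = 0.000879 m/s.

0.000879


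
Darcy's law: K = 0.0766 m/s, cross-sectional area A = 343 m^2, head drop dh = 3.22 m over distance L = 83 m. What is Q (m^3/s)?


Darcy's law: Q = K * A * i, where i = dh/L.
Hydraulic gradient i = 3.22 / 83 = 0.038795.
Q = 0.0766 * 343 * 0.038795
  = 1.0193 m^3/s.

1.0193


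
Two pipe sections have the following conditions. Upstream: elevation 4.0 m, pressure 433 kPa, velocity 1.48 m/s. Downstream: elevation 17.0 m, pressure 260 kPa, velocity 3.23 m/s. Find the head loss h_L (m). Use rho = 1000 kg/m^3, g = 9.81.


Total head at each section: H = z + p/(rho*g) + V^2/(2g).
H1 = 4.0 + 433*1000/(1000*9.81) + 1.48^2/(2*9.81)
   = 4.0 + 44.139 + 0.1116
   = 48.25 m.
H2 = 17.0 + 260*1000/(1000*9.81) + 3.23^2/(2*9.81)
   = 17.0 + 26.504 + 0.5317
   = 44.035 m.
h_L = H1 - H2 = 48.25 - 44.035 = 4.215 m.

4.215


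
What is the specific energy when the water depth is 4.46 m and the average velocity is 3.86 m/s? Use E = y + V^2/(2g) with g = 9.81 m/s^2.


Specific energy E = y + V^2/(2g).
Velocity head = V^2/(2g) = 3.86^2 / (2*9.81) = 14.8996 / 19.62 = 0.7594 m.
E = 4.46 + 0.7594 = 5.2194 m.

5.2194


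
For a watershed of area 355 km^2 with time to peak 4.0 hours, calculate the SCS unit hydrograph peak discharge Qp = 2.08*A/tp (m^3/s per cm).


SCS formula: Qp = 2.08 * A / tp.
Qp = 2.08 * 355 / 4.0
   = 738.4 / 4.0
   = 184.6 m^3/s per cm.

184.6


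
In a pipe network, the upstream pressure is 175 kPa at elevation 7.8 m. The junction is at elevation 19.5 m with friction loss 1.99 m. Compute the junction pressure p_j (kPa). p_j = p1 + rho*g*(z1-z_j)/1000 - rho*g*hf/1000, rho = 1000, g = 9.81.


Junction pressure: p_j = p1 + rho*g*(z1 - z_j)/1000 - rho*g*hf/1000.
Elevation term = 1000*9.81*(7.8 - 19.5)/1000 = -114.777 kPa.
Friction term = 1000*9.81*1.99/1000 = 19.522 kPa.
p_j = 175 + -114.777 - 19.522 = 40.7 kPa.

40.7


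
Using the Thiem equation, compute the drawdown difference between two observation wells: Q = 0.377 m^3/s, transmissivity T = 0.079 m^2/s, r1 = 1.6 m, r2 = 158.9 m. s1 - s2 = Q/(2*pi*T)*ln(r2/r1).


Thiem equation: s1 - s2 = Q/(2*pi*T) * ln(r2/r1).
ln(r2/r1) = ln(158.9/1.6) = 4.5983.
Q/(2*pi*T) = 0.377 / (2*pi*0.079) = 0.377 / 0.4964 = 0.7595.
s1 - s2 = 0.7595 * 4.5983 = 3.4924 m.

3.4924


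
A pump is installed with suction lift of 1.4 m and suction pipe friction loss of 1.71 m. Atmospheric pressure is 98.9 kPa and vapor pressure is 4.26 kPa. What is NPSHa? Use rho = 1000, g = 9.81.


NPSHa = p_atm/(rho*g) - z_s - hf_s - p_vap/(rho*g).
p_atm/(rho*g) = 98.9*1000 / (1000*9.81) = 10.082 m.
p_vap/(rho*g) = 4.26*1000 / (1000*9.81) = 0.434 m.
NPSHa = 10.082 - 1.4 - 1.71 - 0.434
      = 6.54 m.

6.54


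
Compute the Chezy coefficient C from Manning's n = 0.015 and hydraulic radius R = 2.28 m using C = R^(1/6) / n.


The Chezy coefficient relates to Manning's n through C = R^(1/6) / n.
R^(1/6) = 2.28^(1/6) = 1.147244.
C = 1.147244 / 0.015 = 76.48 m^(1/2)/s.

76.48


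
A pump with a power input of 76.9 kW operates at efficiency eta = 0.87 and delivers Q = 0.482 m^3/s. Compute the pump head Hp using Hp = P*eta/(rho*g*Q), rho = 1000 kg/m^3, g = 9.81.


Pump head formula: Hp = P * eta / (rho * g * Q).
Numerator: P * eta = 76.9 * 1000 * 0.87 = 66903.0 W.
Denominator: rho * g * Q = 1000 * 9.81 * 0.482 = 4728.42.
Hp = 66903.0 / 4728.42 = 14.15 m.

14.15


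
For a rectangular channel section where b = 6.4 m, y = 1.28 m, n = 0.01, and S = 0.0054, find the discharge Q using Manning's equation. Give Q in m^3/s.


For a rectangular channel, the cross-sectional area A = b * y = 6.4 * 1.28 = 8.19 m^2.
The wetted perimeter P = b + 2y = 6.4 + 2*1.28 = 8.96 m.
Hydraulic radius R = A/P = 8.19/8.96 = 0.9143 m.
Velocity V = (1/n)*R^(2/3)*S^(1/2) = (1/0.01)*0.9143^(2/3)*0.0054^(1/2) = 6.9223 m/s.
Discharge Q = A * V = 8.19 * 6.9223 = 56.708 m^3/s.

56.708


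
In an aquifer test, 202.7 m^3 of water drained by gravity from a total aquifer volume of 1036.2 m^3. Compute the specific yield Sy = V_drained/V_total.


Specific yield Sy = Volume drained / Total volume.
Sy = 202.7 / 1036.2
   = 0.1956.

0.1956


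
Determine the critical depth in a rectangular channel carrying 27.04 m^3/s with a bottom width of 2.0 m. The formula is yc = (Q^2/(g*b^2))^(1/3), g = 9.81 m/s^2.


Using yc = (Q^2 / (g * b^2))^(1/3):
Q^2 = 27.04^2 = 731.16.
g * b^2 = 9.81 * 2.0^2 = 9.81 * 4.0 = 39.24.
Q^2 / (g*b^2) = 731.16 / 39.24 = 18.633.
yc = 18.633^(1/3) = 2.6511 m.

2.6511


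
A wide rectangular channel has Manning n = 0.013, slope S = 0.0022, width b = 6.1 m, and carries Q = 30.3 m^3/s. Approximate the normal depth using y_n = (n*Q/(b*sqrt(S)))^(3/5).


We use the wide-channel approximation y_n = (n*Q/(b*sqrt(S)))^(3/5).
sqrt(S) = sqrt(0.0022) = 0.046904.
Numerator: n*Q = 0.013 * 30.3 = 0.3939.
Denominator: b*sqrt(S) = 6.1 * 0.046904 = 0.286114.
arg = 1.3767.
y_n = 1.3767^(3/5) = 1.2115 m.

1.2115


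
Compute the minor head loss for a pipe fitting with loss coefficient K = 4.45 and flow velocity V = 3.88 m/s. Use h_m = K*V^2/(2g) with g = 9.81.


Minor loss formula: h_m = K * V^2/(2g).
V^2 = 3.88^2 = 15.0544.
V^2/(2g) = 15.0544 / 19.62 = 0.7673 m.
h_m = 4.45 * 0.7673 = 3.4145 m.

3.4145


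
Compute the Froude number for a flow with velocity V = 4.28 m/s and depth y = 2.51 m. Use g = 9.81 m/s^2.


The Froude number is defined as Fr = V / sqrt(g*y).
g*y = 9.81 * 2.51 = 24.6231.
sqrt(g*y) = sqrt(24.6231) = 4.9622.
Fr = 4.28 / 4.9622 = 0.8625.

0.8625


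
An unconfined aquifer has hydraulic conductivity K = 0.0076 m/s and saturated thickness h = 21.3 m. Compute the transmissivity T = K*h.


Transmissivity is defined as T = K * h.
T = 0.0076 * 21.3
  = 0.1619 m^2/s.

0.1619


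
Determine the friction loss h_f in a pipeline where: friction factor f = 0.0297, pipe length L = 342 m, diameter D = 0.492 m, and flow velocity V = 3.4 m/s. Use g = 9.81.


Darcy-Weisbach equation: h_f = f * (L/D) * V^2/(2g).
f * L/D = 0.0297 * 342/0.492 = 20.6451.
V^2/(2g) = 3.4^2 / (2*9.81) = 11.56 / 19.62 = 0.5892 m.
h_f = 20.6451 * 0.5892 = 12.164 m.

12.164


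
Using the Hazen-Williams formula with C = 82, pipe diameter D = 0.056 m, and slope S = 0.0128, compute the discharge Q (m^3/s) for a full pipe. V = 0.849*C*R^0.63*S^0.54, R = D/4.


For a full circular pipe, R = D/4 = 0.056/4 = 0.014 m.
V = 0.849 * 82 * 0.014^0.63 * 0.0128^0.54
  = 0.849 * 82 * 0.06793 * 0.095037
  = 0.4494 m/s.
Pipe area A = pi*D^2/4 = pi*0.056^2/4 = 0.0025 m^2.
Q = A * V = 0.0025 * 0.4494 = 0.0011 m^3/s.

0.0011


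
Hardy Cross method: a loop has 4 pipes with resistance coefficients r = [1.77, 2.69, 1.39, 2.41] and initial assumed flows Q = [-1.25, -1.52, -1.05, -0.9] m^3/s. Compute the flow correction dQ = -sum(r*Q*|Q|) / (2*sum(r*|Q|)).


Numerator terms (r*Q*|Q|): 1.77*-1.25*|-1.25| = -2.7656; 2.69*-1.52*|-1.52| = -6.215; 1.39*-1.05*|-1.05| = -1.5325; 2.41*-0.9*|-0.9| = -1.9521.
Sum of numerator = -12.4652.
Denominator terms (r*|Q|): 1.77*|-1.25| = 2.2125; 2.69*|-1.52| = 4.0888; 1.39*|-1.05| = 1.4595; 2.41*|-0.9| = 2.169.
2 * sum of denominator = 2 * 9.9298 = 19.8596.
dQ = --12.4652 / 19.8596 = 0.6277 m^3/s.

0.6277


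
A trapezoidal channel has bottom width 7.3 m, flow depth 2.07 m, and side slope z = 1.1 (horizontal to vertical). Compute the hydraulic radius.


For a trapezoidal section with side slope z:
A = (b + z*y)*y = (7.3 + 1.1*2.07)*2.07 = 19.824 m^2.
P = b + 2*y*sqrt(1 + z^2) = 7.3 + 2*2.07*sqrt(1 + 1.1^2) = 13.455 m.
R = A/P = 19.824 / 13.455 = 1.4734 m.

1.4734


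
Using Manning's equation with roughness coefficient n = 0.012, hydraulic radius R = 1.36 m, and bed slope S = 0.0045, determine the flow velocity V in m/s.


Manning's equation gives V = (1/n) * R^(2/3) * S^(1/2).
First, compute R^(2/3) = 1.36^(2/3) = 1.2275.
Next, S^(1/2) = 0.0045^(1/2) = 0.067082.
Then 1/n = 1/0.012 = 83.33.
V = 83.33 * 1.2275 * 0.067082 = 6.862 m/s.

6.862


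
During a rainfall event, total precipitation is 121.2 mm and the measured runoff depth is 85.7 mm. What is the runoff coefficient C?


The runoff coefficient C = runoff depth / rainfall depth.
C = 85.7 / 121.2
  = 0.7071.

0.7071


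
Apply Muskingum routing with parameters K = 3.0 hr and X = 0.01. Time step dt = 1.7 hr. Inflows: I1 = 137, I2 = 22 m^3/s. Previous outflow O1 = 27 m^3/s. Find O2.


Muskingum coefficients:
denom = 2*K*(1-X) + dt = 2*3.0*(1-0.01) + 1.7 = 7.64.
C0 = (dt - 2*K*X)/denom = (1.7 - 2*3.0*0.01)/7.64 = 0.2147.
C1 = (dt + 2*K*X)/denom = (1.7 + 2*3.0*0.01)/7.64 = 0.2304.
C2 = (2*K*(1-X) - dt)/denom = 0.555.
O2 = C0*I2 + C1*I1 + C2*O1
   = 0.2147*22 + 0.2304*137 + 0.555*27
   = 51.27 m^3/s.

51.27


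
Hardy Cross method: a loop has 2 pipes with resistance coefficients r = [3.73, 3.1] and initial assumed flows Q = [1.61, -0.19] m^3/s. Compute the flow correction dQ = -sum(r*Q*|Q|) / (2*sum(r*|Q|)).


Numerator terms (r*Q*|Q|): 3.73*1.61*|1.61| = 9.6685; 3.1*-0.19*|-0.19| = -0.1119.
Sum of numerator = 9.5566.
Denominator terms (r*|Q|): 3.73*|1.61| = 6.0053; 3.1*|-0.19| = 0.589.
2 * sum of denominator = 2 * 6.5943 = 13.1886.
dQ = -9.5566 / 13.1886 = -0.7246 m^3/s.

-0.7246


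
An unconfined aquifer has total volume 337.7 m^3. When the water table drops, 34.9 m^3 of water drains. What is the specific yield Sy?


Specific yield Sy = Volume drained / Total volume.
Sy = 34.9 / 337.7
   = 0.1033.

0.1033


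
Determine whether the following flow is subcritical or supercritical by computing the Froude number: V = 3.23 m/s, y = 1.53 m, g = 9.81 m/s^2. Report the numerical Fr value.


The Froude number is defined as Fr = V / sqrt(g*y).
g*y = 9.81 * 1.53 = 15.0093.
sqrt(g*y) = sqrt(15.0093) = 3.8742.
Fr = 3.23 / 3.8742 = 0.8337.
Since Fr < 1, the flow is subcritical.

0.8337


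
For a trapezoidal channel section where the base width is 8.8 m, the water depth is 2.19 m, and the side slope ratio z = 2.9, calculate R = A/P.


For a trapezoidal section with side slope z:
A = (b + z*y)*y = (8.8 + 2.9*2.19)*2.19 = 33.181 m^2.
P = b + 2*y*sqrt(1 + z^2) = 8.8 + 2*2.19*sqrt(1 + 2.9^2) = 22.236 m.
R = A/P = 33.181 / 22.236 = 1.4922 m.

1.4922


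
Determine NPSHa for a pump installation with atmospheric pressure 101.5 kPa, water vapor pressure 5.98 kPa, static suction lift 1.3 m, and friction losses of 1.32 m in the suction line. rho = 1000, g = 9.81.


NPSHa = p_atm/(rho*g) - z_s - hf_s - p_vap/(rho*g).
p_atm/(rho*g) = 101.5*1000 / (1000*9.81) = 10.347 m.
p_vap/(rho*g) = 5.98*1000 / (1000*9.81) = 0.61 m.
NPSHa = 10.347 - 1.3 - 1.32 - 0.61
      = 7.12 m.

7.12


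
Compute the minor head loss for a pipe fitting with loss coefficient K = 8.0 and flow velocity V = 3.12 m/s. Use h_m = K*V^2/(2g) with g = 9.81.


Minor loss formula: h_m = K * V^2/(2g).
V^2 = 3.12^2 = 9.7344.
V^2/(2g) = 9.7344 / 19.62 = 0.4961 m.
h_m = 8.0 * 0.4961 = 3.9692 m.

3.9692


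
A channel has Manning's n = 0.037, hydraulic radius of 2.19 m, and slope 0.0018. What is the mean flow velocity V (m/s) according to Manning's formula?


Manning's equation gives V = (1/n) * R^(2/3) * S^(1/2).
First, compute R^(2/3) = 2.19^(2/3) = 1.6864.
Next, S^(1/2) = 0.0018^(1/2) = 0.042426.
Then 1/n = 1/0.037 = 27.03.
V = 27.03 * 1.6864 * 0.042426 = 1.9337 m/s.

1.9337


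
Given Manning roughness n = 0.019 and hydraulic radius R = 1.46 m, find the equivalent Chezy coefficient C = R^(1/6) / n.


The Chezy coefficient relates to Manning's n through C = R^(1/6) / n.
R^(1/6) = 1.46^(1/6) = 1.065104.
C = 1.065104 / 0.019 = 56.06 m^(1/2)/s.

56.06


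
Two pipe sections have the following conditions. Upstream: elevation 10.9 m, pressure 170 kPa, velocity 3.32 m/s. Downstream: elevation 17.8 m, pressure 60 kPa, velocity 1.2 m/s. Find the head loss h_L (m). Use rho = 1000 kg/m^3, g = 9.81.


Total head at each section: H = z + p/(rho*g) + V^2/(2g).
H1 = 10.9 + 170*1000/(1000*9.81) + 3.32^2/(2*9.81)
   = 10.9 + 17.329 + 0.5618
   = 28.791 m.
H2 = 17.8 + 60*1000/(1000*9.81) + 1.2^2/(2*9.81)
   = 17.8 + 6.116 + 0.0734
   = 23.99 m.
h_L = H1 - H2 = 28.791 - 23.99 = 4.801 m.

4.801


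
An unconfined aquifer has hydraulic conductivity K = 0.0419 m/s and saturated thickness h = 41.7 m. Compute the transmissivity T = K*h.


Transmissivity is defined as T = K * h.
T = 0.0419 * 41.7
  = 1.7472 m^2/s.

1.7472


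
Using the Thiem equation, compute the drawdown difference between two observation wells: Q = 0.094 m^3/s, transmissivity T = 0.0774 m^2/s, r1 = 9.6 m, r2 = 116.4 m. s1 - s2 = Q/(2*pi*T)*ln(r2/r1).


Thiem equation: s1 - s2 = Q/(2*pi*T) * ln(r2/r1).
ln(r2/r1) = ln(116.4/9.6) = 2.4953.
Q/(2*pi*T) = 0.094 / (2*pi*0.0774) = 0.094 / 0.4863 = 0.1933.
s1 - s2 = 0.1933 * 2.4953 = 0.4823 m.

0.4823


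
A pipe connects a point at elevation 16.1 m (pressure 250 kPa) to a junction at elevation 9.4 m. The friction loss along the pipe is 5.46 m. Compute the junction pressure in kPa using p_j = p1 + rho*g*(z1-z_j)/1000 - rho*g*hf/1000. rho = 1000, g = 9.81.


Junction pressure: p_j = p1 + rho*g*(z1 - z_j)/1000 - rho*g*hf/1000.
Elevation term = 1000*9.81*(16.1 - 9.4)/1000 = 65.727 kPa.
Friction term = 1000*9.81*5.46/1000 = 53.563 kPa.
p_j = 250 + 65.727 - 53.563 = 262.16 kPa.

262.16


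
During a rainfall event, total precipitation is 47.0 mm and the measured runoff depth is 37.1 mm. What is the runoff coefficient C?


The runoff coefficient C = runoff depth / rainfall depth.
C = 37.1 / 47.0
  = 0.7894.

0.7894


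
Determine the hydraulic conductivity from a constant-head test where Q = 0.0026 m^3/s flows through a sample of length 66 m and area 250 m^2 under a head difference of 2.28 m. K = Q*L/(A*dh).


From K = Q*L / (A*dh):
Numerator: Q*L = 0.0026 * 66 = 0.1716.
Denominator: A*dh = 250 * 2.28 = 570.0.
K = 0.1716 / 570.0 = 0.000301 m/s.

0.000301


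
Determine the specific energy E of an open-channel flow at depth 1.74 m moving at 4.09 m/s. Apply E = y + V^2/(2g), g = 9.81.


Specific energy E = y + V^2/(2g).
Velocity head = V^2/(2g) = 4.09^2 / (2*9.81) = 16.7281 / 19.62 = 0.8526 m.
E = 1.74 + 0.8526 = 2.5926 m.

2.5926


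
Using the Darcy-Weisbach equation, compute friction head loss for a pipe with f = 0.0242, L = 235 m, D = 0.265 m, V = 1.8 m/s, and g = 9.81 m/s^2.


Darcy-Weisbach equation: h_f = f * (L/D) * V^2/(2g).
f * L/D = 0.0242 * 235/0.265 = 21.4604.
V^2/(2g) = 1.8^2 / (2*9.81) = 3.24 / 19.62 = 0.1651 m.
h_f = 21.4604 * 0.1651 = 3.544 m.

3.544


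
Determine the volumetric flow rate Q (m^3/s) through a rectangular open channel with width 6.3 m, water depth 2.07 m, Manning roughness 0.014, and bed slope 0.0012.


For a rectangular channel, the cross-sectional area A = b * y = 6.3 * 2.07 = 13.04 m^2.
The wetted perimeter P = b + 2y = 6.3 + 2*2.07 = 10.44 m.
Hydraulic radius R = A/P = 13.04/10.44 = 1.2491 m.
Velocity V = (1/n)*R^(2/3)*S^(1/2) = (1/0.014)*1.2491^(2/3)*0.0012^(1/2) = 2.8699 m/s.
Discharge Q = A * V = 13.04 * 2.8699 = 37.427 m^3/s.

37.427


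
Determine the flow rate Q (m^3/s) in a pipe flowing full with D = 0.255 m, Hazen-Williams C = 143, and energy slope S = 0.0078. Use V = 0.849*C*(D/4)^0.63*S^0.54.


For a full circular pipe, R = D/4 = 0.255/4 = 0.0638 m.
V = 0.849 * 143 * 0.0638^0.63 * 0.0078^0.54
  = 0.849 * 143 * 0.176532 * 0.072733
  = 1.5588 m/s.
Pipe area A = pi*D^2/4 = pi*0.255^2/4 = 0.0511 m^2.
Q = A * V = 0.0511 * 1.5588 = 0.0796 m^3/s.

0.0796


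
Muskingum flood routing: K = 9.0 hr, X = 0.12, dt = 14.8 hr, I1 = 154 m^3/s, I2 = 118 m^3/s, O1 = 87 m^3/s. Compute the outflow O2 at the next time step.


Muskingum coefficients:
denom = 2*K*(1-X) + dt = 2*9.0*(1-0.12) + 14.8 = 30.64.
C0 = (dt - 2*K*X)/denom = (14.8 - 2*9.0*0.12)/30.64 = 0.4125.
C1 = (dt + 2*K*X)/denom = (14.8 + 2*9.0*0.12)/30.64 = 0.5535.
C2 = (2*K*(1-X) - dt)/denom = 0.0339.
O2 = C0*I2 + C1*I1 + C2*O1
   = 0.4125*118 + 0.5535*154 + 0.0339*87
   = 136.87 m^3/s.

136.87


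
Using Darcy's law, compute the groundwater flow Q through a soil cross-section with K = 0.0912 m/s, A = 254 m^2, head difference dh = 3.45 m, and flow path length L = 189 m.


Darcy's law: Q = K * A * i, where i = dh/L.
Hydraulic gradient i = 3.45 / 189 = 0.018254.
Q = 0.0912 * 254 * 0.018254
  = 0.4228 m^3/s.

0.4228
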